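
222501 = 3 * 74167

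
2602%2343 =259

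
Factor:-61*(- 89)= 61^1*89^1 = 5429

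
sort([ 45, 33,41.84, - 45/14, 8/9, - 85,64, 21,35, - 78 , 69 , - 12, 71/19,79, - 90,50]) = [ - 90, - 85,  -  78, - 12,- 45/14,  8/9,71/19,21,  33,35,41.84,45,50, 64,69,79] 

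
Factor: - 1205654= - 2^1*211^1*2857^1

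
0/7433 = 0 = 0.00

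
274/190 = 1 + 42/95 = 1.44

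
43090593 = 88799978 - 45709385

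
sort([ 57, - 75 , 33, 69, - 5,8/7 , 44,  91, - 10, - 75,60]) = [ - 75, - 75,  -  10, - 5, 8/7,33,  44, 57,60,69, 91] 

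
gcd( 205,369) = 41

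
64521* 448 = 28905408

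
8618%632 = 402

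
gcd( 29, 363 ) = 1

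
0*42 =0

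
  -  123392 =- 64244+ - 59148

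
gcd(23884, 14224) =28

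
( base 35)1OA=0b100000011011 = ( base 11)1617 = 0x81B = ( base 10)2075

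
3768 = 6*628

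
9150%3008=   126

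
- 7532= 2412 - 9944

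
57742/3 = 57742/3 = 19247.33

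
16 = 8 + 8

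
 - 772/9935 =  - 772/9935 = - 0.08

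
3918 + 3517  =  7435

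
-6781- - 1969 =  - 4812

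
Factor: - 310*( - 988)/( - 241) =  - 2^3 * 5^1*13^1 * 19^1*31^1*241^ ( - 1) =- 306280/241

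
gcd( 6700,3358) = 2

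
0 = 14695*0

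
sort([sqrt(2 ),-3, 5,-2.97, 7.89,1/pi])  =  [ - 3,  -  2.97, 1/pi,sqrt(2), 5,7.89]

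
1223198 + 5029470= 6252668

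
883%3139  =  883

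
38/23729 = 38/23729=0.00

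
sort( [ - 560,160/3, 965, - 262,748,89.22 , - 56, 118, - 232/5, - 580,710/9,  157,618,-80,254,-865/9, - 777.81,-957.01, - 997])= [ - 997, - 957.01, - 777.81, - 580, - 560, - 262, - 865/9, - 80, - 56, - 232/5,160/3, 710/9,89.22,118,  157,254, 618,  748,965] 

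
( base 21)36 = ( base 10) 69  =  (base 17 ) 41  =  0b1000101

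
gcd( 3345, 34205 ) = 5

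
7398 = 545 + 6853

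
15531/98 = 15531/98  =  158.48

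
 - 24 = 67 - 91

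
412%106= 94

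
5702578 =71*80318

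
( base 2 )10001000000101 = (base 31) 91T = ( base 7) 34251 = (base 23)gaf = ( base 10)8709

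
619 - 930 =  - 311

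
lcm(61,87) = 5307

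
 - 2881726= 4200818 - 7082544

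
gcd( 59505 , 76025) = 5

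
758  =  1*758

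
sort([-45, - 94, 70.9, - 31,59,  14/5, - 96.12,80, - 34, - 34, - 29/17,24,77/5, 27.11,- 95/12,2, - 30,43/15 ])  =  [ - 96.12, - 94,-45, - 34, - 34, - 31 , - 30, - 95/12, - 29/17,2,14/5,43/15,77/5,24,27.11 , 59,70.9, 80 ] 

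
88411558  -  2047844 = 86363714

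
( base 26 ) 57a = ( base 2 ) 110111110100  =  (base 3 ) 11220022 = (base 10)3572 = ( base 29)475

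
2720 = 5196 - 2476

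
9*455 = 4095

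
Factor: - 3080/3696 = - 2^(-1)*3^( - 1)*5^1=-5/6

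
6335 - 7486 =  - 1151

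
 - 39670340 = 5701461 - 45371801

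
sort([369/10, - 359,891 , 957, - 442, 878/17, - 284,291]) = [ - 442, - 359, - 284, 369/10, 878/17, 291,891 , 957]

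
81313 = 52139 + 29174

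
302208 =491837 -189629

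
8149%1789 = 993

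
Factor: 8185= 5^1*1637^1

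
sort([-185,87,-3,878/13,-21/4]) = [-185, - 21/4, - 3 , 878/13,87 ] 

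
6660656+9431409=16092065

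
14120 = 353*40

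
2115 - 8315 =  - 6200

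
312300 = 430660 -118360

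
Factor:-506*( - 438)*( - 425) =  - 94191900 = - 2^2*3^1*5^2*11^1*17^1 * 23^1*73^1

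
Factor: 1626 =2^1*3^1*271^1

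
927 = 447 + 480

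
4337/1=4337 = 4337.00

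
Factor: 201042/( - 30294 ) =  -11^(- 1 )*73^1 = - 73/11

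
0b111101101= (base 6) 2141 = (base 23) la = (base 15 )22d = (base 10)493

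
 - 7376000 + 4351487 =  - 3024513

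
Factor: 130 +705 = 835 = 5^1*167^1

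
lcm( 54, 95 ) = 5130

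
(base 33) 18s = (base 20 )391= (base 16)565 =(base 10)1381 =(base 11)1046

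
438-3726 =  - 3288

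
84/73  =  84/73= 1.15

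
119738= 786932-667194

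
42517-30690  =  11827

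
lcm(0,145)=0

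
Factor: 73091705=5^1*199^1*73459^1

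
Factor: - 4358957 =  - 4358957^1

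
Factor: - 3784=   -  2^3*11^1* 43^1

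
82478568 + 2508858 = 84987426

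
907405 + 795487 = 1702892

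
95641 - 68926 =26715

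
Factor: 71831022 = 2^1*3^1*83^1*97^1*1487^1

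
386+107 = 493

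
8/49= 8/49 =0.16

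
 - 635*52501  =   - 33338135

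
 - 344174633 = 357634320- 701808953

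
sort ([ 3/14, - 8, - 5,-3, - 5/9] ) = [ - 8, - 5 , - 3, - 5/9,3/14 ] 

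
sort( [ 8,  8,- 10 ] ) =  [ - 10, 8,8 ] 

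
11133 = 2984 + 8149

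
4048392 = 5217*776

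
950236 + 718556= 1668792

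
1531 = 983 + 548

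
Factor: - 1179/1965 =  - 3/5=- 3^1*5^( - 1) 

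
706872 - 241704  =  465168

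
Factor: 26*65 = 1690= 2^1*5^1*13^2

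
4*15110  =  60440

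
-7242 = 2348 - 9590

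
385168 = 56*6878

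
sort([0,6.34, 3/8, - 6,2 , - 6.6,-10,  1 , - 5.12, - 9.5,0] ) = [ - 10, -9.5,-6.6, - 6, - 5.12, 0,0,3/8,1,  2, 6.34]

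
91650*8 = 733200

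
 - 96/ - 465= 32/155 = 0.21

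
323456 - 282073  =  41383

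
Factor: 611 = 13^1*47^1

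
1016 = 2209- 1193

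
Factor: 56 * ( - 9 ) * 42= -21168=-  2^4 * 3^3*7^2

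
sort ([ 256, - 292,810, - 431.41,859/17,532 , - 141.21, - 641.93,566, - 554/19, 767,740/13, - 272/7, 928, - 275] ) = [ - 641.93, - 431.41, - 292, - 275, - 141.21,-272/7, - 554/19, 859/17, 740/13,256,532, 566,767,810,928] 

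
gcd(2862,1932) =6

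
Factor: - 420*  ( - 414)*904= 2^6 * 3^3*5^1*7^1*23^1 *113^1 = 157187520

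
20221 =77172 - 56951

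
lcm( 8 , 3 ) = 24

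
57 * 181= 10317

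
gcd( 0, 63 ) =63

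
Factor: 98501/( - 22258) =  -2^( - 1)*13^1*31^( - 1)*359^(  -  1 )*7577^1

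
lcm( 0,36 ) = 0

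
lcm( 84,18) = 252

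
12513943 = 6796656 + 5717287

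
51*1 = 51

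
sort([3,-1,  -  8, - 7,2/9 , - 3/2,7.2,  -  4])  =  [ - 8,-7, - 4, - 3/2,  -  1,2/9, 3,7.2 ] 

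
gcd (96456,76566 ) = 6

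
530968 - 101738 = 429230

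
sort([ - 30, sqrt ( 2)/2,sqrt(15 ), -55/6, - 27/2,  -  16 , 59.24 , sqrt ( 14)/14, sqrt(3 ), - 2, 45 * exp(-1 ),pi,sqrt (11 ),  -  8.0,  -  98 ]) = [ -98, - 30, - 16, - 27/2, - 55/6, - 8.0, - 2,sqrt( 14)/14, sqrt ( 2 )/2, sqrt(3 ),pi, sqrt(11 ),sqrt( 15 ),45*exp(-1), 59.24 ] 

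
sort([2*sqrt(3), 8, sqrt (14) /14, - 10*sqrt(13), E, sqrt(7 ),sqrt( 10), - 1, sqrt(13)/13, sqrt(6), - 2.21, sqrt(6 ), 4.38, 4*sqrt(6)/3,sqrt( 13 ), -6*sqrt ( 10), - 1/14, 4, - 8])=[-10*sqrt(13),-6 * sqrt( 10 ), - 8 ,- 2.21, - 1, - 1/14, sqrt( 14) /14, sqrt ( 13 )/13, sqrt(6),  sqrt( 6), sqrt( 7),E,sqrt( 10),4*sqrt( 6)/3, 2 * sqrt( 3) , sqrt( 13) , 4,4.38, 8] 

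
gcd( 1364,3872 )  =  44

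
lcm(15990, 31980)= 31980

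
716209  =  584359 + 131850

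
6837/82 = 6837/82= 83.38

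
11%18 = 11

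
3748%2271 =1477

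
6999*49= 342951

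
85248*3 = 255744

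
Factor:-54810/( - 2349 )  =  2^1*3^( - 1)*5^1*7^1=70/3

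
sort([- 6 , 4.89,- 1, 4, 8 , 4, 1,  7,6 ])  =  [ - 6,-1,1,4, 4, 4.89 , 6, 7, 8] 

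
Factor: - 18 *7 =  - 2^1*3^2*7^1 = - 126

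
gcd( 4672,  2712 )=8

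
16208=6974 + 9234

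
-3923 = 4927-8850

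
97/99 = 97/99 = 0.98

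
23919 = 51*469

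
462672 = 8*57834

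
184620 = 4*46155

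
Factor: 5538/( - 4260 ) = - 2^( - 1) * 5^ ( - 1 )* 13^1 = - 13/10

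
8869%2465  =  1474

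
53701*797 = 42799697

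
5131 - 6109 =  - 978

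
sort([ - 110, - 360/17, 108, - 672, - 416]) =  [ - 672, - 416, - 110 ,- 360/17, 108 ] 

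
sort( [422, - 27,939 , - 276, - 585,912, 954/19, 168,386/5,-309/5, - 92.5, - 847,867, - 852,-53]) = [-852,  -  847 , - 585,  -  276, - 92.5, - 309/5, - 53, - 27, 954/19,  386/5,168,422,867,912,939 ]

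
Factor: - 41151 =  - 3^1 * 11^1*29^1*43^1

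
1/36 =1/36 = 0.03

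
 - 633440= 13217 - 646657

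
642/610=1+16/305  =  1.05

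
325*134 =43550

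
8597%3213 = 2171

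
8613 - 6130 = 2483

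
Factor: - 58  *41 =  - 2^1*29^1*41^1 = - 2378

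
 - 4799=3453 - 8252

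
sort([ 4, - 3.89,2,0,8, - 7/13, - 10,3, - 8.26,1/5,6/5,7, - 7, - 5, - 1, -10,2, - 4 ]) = [  -  10, - 10,- 8.26, - 7, - 5, - 4, - 3.89, - 1, - 7/13, 0, 1/5,6/5,  2,2,3, 4,7,8]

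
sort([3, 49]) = [3, 49]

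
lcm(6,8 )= 24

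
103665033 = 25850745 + 77814288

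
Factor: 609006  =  2^1* 3^1*101501^1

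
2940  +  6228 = 9168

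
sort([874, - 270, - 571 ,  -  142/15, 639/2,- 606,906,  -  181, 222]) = [ - 606,-571,-270, - 181, - 142/15,222, 639/2, 874, 906] 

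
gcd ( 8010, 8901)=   9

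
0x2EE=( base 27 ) 10l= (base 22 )1c2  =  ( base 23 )19e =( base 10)750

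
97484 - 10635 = 86849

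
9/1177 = 9/1177 = 0.01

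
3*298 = 894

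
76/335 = 76/335  =  0.23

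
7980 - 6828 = 1152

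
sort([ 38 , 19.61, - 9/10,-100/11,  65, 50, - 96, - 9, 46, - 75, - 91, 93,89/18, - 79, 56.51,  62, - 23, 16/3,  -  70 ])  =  [ - 96, - 91,  -  79,-75,  -  70 ,-23, - 100/11 , - 9 ,- 9/10, 89/18, 16/3, 19.61, 38, 46,50, 56.51,62 , 65, 93 ] 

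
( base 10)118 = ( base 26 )4e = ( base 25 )4I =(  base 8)166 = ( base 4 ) 1312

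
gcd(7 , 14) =7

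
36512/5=36512/5 = 7302.40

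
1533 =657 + 876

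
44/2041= 44/2041 = 0.02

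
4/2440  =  1/610 = 0.00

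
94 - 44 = 50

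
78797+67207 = 146004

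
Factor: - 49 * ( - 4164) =204036=2^2* 3^1*7^2*347^1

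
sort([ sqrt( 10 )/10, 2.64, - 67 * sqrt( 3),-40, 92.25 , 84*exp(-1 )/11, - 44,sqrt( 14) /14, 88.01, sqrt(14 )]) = [ - 67*sqrt( 3),-44, - 40,  sqrt(14 ) /14, sqrt( 10 )/10 , 2.64, 84 * exp( - 1)/11,  sqrt(14),88.01,92.25] 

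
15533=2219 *7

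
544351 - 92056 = 452295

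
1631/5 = 1631/5  =  326.20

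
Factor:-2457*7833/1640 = -2^ (-3 )*3^4*5^(-1)*7^2*13^1*41^( - 1)*373^1 =- 19245681/1640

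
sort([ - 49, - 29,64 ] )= [  -  49,- 29, 64 ] 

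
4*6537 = 26148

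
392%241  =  151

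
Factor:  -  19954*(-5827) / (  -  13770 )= - 58135979/6885   =  - 3^( - 4) * 5^(  -  1 )*11^1 * 17^( - 1)*907^1*5827^1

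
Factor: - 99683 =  - 83^1*1201^1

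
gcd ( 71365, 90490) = 5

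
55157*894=49310358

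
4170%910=530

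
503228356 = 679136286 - 175907930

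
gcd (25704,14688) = 3672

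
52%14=10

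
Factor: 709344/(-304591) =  - 864/371 = - 2^5*3^3*7^ ( - 1) * 53^( - 1)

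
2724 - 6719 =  - 3995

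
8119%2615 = 274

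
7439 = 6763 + 676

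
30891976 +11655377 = 42547353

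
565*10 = 5650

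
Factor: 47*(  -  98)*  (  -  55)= 253330 = 2^1 * 5^1*7^2*11^1* 47^1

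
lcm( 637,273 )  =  1911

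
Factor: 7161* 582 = 2^1*3^2*7^1*11^1*31^1*97^1 = 4167702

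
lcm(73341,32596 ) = 293364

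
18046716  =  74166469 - 56119753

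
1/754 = 1/754 = 0.00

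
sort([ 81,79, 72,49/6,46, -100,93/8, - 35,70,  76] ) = [ - 100 , -35, 49/6, 93/8, 46,70,72,76, 79, 81]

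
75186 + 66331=141517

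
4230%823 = 115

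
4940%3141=1799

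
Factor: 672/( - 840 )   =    -  2^2*5^(  -  1) = - 4/5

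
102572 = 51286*2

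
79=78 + 1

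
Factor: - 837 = -3^3*31^1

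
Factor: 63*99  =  3^4*7^1*11^1 = 6237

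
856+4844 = 5700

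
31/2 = 31/2=15.50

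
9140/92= 2285/23  =  99.35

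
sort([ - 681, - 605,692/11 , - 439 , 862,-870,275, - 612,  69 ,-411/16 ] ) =[ - 870, - 681, - 612, - 605, - 439,- 411/16, 692/11,69,275,862]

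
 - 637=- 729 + 92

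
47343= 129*367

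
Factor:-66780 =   -  2^2*3^2 * 5^1*7^1* 53^1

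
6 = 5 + 1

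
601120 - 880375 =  - 279255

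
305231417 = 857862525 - 552631108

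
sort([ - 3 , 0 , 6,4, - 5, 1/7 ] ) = [ - 5,-3,  0,1/7,4, 6]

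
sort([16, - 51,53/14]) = [ - 51, 53/14, 16 ]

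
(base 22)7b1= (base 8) 7057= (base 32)3hf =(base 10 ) 3631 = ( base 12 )2127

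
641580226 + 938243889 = 1579824115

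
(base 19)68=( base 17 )73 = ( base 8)172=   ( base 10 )122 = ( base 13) 95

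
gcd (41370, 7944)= 6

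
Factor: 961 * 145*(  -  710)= -98934950 = -2^1*5^2 * 29^1*31^2* 71^1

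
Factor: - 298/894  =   - 3^( - 1 ) = - 1/3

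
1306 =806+500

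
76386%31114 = 14158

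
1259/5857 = 1259/5857=0.21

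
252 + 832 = 1084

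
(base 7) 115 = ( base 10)61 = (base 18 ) 37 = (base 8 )75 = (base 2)111101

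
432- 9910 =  - 9478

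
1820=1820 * 1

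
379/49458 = 379/49458=0.01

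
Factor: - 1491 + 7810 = 6319 =71^1 * 89^1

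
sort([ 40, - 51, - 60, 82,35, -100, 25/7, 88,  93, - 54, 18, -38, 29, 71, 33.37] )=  [ - 100,-60, - 54, - 51, - 38,25/7,  18, 29, 33.37, 35,40 , 71, 82, 88, 93]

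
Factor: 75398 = 2^1  *  37699^1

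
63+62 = 125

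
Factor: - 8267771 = -1783^1*4637^1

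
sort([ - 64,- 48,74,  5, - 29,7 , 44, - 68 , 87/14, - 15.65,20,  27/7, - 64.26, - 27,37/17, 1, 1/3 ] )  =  [ - 68, -64.26, - 64, - 48, -29, - 27 ,-15.65, 1/3,1, 37/17,  27/7,5 , 87/14, 7,  20, 44, 74 ]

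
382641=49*7809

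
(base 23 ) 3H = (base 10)86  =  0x56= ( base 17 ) 51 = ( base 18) 4e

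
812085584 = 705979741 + 106105843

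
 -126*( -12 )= 1512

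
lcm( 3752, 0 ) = 0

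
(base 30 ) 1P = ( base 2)110111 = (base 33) 1m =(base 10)55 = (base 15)3a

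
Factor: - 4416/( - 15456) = 2^1*7^( - 1) = 2/7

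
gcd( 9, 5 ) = 1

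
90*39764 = 3578760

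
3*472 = 1416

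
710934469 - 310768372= 400166097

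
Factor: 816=2^4 *3^1*17^1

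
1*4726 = 4726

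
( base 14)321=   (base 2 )1001101001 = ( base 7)1541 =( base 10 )617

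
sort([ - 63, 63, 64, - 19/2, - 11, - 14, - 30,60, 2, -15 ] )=[ - 63, - 30,  -  15 , - 14, - 11, - 19/2 , 2 , 60,  63,64]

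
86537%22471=19124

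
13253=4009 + 9244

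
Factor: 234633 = 3^1*7^1*11173^1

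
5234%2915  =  2319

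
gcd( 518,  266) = 14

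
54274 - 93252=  -38978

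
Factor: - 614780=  - 2^2*5^1*59^1*521^1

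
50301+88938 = 139239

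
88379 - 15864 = 72515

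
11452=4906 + 6546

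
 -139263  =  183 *(-761)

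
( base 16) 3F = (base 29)25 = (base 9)70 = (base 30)23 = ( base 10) 63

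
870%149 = 125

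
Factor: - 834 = -2^1*3^1*139^1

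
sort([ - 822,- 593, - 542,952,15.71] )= [  -  822, - 593, - 542,15.71 , 952]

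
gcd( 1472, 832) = 64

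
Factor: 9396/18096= 27/52 =2^(-2 )*3^3*13^( - 1) 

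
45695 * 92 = 4203940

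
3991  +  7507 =11498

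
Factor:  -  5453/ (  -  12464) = 2^( - 4)*7^1  =  7/16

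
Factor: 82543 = 197^1 * 419^1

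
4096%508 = 32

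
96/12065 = 96/12065 = 0.01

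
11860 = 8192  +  3668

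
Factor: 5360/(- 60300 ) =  - 4/45 = -2^2 * 3^(-2)*5^( - 1)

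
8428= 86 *98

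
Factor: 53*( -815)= - 5^1*53^1*163^1= - 43195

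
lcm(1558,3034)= 57646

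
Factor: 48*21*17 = 2^4*3^2*7^1*17^1 = 17136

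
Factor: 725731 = 725731^1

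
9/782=9/782 = 0.01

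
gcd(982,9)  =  1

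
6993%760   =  153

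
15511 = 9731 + 5780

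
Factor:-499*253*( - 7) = 7^1*11^1*23^1*499^1 = 883729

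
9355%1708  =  815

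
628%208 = 4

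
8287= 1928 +6359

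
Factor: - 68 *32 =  - 2^7*17^1  =  - 2176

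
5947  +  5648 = 11595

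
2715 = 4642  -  1927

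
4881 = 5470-589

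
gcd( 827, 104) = 1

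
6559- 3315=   3244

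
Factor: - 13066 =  - 2^1*47^1*139^1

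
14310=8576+5734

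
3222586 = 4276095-1053509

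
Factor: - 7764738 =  - 2^1*3^1*1294123^1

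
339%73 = 47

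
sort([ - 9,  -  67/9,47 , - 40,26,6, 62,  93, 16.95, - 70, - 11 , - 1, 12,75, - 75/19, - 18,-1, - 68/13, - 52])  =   [ - 70,-52, - 40, - 18, - 11, - 9, - 67/9, - 68/13, - 75/19, - 1 , - 1,6,12, 16.95,26 , 47,62, 75, 93]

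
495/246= 2 + 1/82 = 2.01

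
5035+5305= 10340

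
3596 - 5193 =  -1597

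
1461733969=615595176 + 846138793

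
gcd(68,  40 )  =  4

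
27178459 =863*31493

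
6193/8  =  6193/8 = 774.12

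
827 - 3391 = - 2564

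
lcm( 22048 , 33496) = 1741792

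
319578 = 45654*7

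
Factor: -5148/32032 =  - 9/56 = - 2^ ( -3 ) * 3^2 * 7^( - 1)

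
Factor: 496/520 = 2^1*5^( - 1)*13^( - 1 )*31^1 = 62/65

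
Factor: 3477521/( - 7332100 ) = -2^( - 2)*5^( - 2 )*17^ ( - 1)*19^( - 1)*227^( - 1 ) * 661^1 *5261^1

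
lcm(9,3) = 9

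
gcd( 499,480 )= 1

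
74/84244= 37/42122 = 0.00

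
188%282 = 188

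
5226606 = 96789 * 54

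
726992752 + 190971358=917964110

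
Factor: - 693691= - 693691^1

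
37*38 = 1406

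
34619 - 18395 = 16224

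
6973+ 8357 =15330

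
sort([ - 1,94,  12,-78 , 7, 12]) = [-78, - 1,  7,  12, 12,94 ] 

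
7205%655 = 0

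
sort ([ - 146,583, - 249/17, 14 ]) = [ - 146,- 249/17,14, 583]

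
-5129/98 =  - 5129/98 = - 52.34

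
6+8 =14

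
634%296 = 42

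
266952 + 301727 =568679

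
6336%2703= 930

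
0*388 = 0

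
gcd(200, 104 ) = 8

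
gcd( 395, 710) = 5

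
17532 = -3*( - 5844)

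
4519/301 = 4519/301 = 15.01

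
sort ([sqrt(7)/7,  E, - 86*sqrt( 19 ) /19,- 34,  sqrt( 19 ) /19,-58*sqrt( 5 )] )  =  [ - 58*sqrt( 5), - 34,  -  86 * sqrt( 19 ) /19, sqrt( 19 ) /19,sqrt( 7)/7,E]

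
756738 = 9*84082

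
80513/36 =80513/36 = 2236.47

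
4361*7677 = 33479397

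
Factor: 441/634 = 2^(- 1)*3^2*7^2*317^ ( - 1) 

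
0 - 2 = - 2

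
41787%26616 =15171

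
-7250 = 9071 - 16321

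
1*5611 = 5611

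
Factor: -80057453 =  - 7^1*11436779^1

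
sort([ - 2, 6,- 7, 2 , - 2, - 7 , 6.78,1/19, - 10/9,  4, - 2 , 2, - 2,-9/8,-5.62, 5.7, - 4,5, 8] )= [ - 7,-7, - 5.62, - 4  , - 2 , - 2,-2, - 2, - 9/8 , - 10/9,1/19,  2,2, 4 , 5, 5.7, 6, 6.78,8]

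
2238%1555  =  683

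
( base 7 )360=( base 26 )77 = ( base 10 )189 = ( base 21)90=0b10111101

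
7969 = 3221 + 4748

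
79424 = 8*9928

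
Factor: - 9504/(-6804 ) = 2^3*3^(-2 ) * 7^( - 1)*11^1 =88/63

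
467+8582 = 9049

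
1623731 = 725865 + 897866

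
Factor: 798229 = 41^1*19469^1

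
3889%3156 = 733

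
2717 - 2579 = 138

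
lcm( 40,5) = 40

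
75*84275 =6320625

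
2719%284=163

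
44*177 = 7788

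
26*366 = 9516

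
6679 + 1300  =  7979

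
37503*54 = 2025162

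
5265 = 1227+4038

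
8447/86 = 8447/86 = 98.22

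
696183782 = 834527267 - 138343485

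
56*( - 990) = - 55440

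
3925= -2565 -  - 6490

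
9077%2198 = 285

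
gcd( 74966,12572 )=2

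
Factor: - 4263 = -3^1*7^2* 29^1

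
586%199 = 188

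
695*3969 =2758455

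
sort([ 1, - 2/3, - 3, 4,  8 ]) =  [ - 3 , - 2/3, 1, 4,8 ] 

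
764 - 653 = 111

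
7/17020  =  7/17020  =  0.00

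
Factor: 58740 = 2^2* 3^1*5^1*11^1* 89^1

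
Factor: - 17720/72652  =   - 2^1 *5^1*41^( - 1 ) = - 10/41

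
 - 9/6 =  - 3/2= - 1.50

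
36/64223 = 36/64223 = 0.00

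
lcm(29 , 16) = 464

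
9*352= 3168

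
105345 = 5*21069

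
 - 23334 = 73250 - 96584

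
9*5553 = 49977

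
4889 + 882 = 5771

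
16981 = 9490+7491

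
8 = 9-1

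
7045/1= 7045 = 7045.00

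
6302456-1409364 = 4893092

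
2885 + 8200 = 11085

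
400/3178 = 200/1589 =0.13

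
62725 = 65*965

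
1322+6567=7889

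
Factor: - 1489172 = - 2^2 * 372293^1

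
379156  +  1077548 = 1456704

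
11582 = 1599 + 9983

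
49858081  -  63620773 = -13762692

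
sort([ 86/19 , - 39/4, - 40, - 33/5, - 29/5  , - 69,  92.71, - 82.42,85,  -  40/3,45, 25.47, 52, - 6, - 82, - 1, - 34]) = [- 82.42, - 82, - 69,-40, - 34, - 40/3,-39/4 ,-33/5, -6, - 29/5, - 1,  86/19, 25.47, 45, 52, 85, 92.71]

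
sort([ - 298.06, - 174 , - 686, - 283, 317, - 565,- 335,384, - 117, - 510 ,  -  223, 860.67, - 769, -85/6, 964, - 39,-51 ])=[ - 769, - 686, - 565, - 510, - 335,-298.06,  -  283, - 223,  -  174,-117, - 51,  -  39, - 85/6,317,384,860.67,964]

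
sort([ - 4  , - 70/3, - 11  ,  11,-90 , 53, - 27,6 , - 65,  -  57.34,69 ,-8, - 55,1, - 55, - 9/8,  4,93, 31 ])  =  [  -  90, - 65 ,-57.34,-55, - 55,-27, - 70/3, - 11, -8, - 4,- 9/8,1,  4 , 6,  11,31, 53, 69,93] 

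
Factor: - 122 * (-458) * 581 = 32463956 = 2^2*7^1 * 61^1 * 83^1*229^1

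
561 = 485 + 76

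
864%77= 17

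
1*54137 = 54137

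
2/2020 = 1/1010 = 0.00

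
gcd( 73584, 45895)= 1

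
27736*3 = 83208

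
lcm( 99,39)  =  1287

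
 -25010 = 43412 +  - 68422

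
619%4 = 3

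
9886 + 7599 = 17485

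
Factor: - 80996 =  -2^2*20249^1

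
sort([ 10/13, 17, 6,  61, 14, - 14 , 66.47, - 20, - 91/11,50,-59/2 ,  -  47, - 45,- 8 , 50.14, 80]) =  [ - 47, - 45,-59/2, - 20 ,  -  14, - 91/11, - 8,10/13, 6,14,17,50, 50.14,  61, 66.47  ,  80]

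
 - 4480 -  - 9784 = 5304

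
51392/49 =51392/49 = 1048.82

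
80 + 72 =152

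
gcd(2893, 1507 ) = 11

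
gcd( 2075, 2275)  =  25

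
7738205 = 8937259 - 1199054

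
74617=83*899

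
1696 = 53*32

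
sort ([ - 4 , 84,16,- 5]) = [ - 5, - 4,16,84 ] 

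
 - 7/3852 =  - 1 + 3845/3852 = - 0.00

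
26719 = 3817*7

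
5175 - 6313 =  - 1138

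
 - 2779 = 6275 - 9054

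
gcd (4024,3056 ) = 8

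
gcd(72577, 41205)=1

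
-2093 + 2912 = 819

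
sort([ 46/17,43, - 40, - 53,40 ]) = [ -53, - 40, 46/17 , 40,43]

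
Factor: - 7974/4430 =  -3^2*5^( - 1)  =  - 9/5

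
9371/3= 3123 + 2/3 = 3123.67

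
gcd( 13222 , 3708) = 2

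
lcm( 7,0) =0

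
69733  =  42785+26948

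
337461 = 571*591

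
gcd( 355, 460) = 5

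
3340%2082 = 1258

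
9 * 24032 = 216288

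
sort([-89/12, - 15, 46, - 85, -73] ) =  [ - 85, - 73, - 15, - 89/12,46] 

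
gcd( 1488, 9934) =2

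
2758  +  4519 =7277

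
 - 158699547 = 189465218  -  348164765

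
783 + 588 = 1371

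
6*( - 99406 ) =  - 596436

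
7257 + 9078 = 16335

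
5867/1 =5867 = 5867.00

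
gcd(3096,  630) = 18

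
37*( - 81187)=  - 3003919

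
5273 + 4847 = 10120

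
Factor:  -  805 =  - 5^1*7^1*23^1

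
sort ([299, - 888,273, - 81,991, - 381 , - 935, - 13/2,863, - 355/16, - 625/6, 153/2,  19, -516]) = [ - 935,- 888, - 516, - 381, - 625/6, - 81, - 355/16, - 13/2, 19,153/2, 273,299,863 , 991]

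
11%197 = 11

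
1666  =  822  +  844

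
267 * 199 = 53133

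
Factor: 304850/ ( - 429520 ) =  - 335/472 = -2^ ( - 3)*5^1* 59^( - 1 )*67^1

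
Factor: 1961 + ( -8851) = -2^1*5^1*13^1*53^1 = -6890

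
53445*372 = 19881540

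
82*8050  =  660100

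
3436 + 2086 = 5522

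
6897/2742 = 2299/914  =  2.52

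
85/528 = 85/528 = 0.16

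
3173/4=793+1/4 = 793.25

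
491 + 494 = 985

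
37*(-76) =- 2812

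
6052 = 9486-3434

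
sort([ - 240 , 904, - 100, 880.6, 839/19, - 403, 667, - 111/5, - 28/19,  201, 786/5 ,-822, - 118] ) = [-822, - 403, - 240, - 118,-100, - 111/5,-28/19, 839/19, 786/5, 201, 667,880.6, 904 ]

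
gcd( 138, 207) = 69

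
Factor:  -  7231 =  - 7^1*1033^1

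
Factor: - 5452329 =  - 3^1*47^1 * 38669^1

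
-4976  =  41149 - 46125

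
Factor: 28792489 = 11^1*2617499^1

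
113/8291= 113/8291 = 0.01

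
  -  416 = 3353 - 3769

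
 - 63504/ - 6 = 10584/1=10584.00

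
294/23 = 294/23=12.78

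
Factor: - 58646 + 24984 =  - 2^1*16831^1 = - 33662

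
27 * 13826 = 373302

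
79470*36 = 2860920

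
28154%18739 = 9415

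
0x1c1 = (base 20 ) 129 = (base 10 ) 449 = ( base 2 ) 111000001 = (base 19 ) 14c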